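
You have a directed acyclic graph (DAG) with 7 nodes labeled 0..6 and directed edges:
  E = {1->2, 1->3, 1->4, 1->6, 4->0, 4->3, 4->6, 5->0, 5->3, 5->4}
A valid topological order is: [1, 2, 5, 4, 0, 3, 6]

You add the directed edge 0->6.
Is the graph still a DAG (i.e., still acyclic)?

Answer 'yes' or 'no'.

Given toposort: [1, 2, 5, 4, 0, 3, 6]
Position of 0: index 4; position of 6: index 6
New edge 0->6: forward
Forward edge: respects the existing order. Still a DAG, same toposort still valid.
Still a DAG? yes

Answer: yes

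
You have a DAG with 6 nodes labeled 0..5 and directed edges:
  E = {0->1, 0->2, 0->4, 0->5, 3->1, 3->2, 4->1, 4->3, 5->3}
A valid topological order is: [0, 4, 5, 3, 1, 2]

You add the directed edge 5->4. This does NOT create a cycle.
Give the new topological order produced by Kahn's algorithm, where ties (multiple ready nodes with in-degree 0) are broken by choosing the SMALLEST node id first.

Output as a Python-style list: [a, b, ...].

Old toposort: [0, 4, 5, 3, 1, 2]
Added edge: 5->4
Position of 5 (2) > position of 4 (1). Must reorder: 5 must now come before 4.
Run Kahn's algorithm (break ties by smallest node id):
  initial in-degrees: [0, 3, 2, 2, 2, 1]
  ready (indeg=0): [0]
  pop 0: indeg[1]->2; indeg[2]->1; indeg[4]->1; indeg[5]->0 | ready=[5] | order so far=[0]
  pop 5: indeg[3]->1; indeg[4]->0 | ready=[4] | order so far=[0, 5]
  pop 4: indeg[1]->1; indeg[3]->0 | ready=[3] | order so far=[0, 5, 4]
  pop 3: indeg[1]->0; indeg[2]->0 | ready=[1, 2] | order so far=[0, 5, 4, 3]
  pop 1: no out-edges | ready=[2] | order so far=[0, 5, 4, 3, 1]
  pop 2: no out-edges | ready=[] | order so far=[0, 5, 4, 3, 1, 2]
  Result: [0, 5, 4, 3, 1, 2]

Answer: [0, 5, 4, 3, 1, 2]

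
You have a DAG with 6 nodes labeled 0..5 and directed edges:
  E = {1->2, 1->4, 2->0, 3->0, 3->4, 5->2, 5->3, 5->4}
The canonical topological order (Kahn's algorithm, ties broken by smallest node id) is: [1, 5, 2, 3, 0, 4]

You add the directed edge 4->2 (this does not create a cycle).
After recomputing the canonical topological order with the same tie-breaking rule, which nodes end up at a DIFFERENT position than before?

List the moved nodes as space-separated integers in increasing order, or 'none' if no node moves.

Answer: 0 2 3 4

Derivation:
Old toposort: [1, 5, 2, 3, 0, 4]
Added edge 4->2
Recompute Kahn (smallest-id tiebreak):
  initial in-degrees: [2, 0, 3, 1, 3, 0]
  ready (indeg=0): [1, 5]
  pop 1: indeg[2]->2; indeg[4]->2 | ready=[5] | order so far=[1]
  pop 5: indeg[2]->1; indeg[3]->0; indeg[4]->1 | ready=[3] | order so far=[1, 5]
  pop 3: indeg[0]->1; indeg[4]->0 | ready=[4] | order so far=[1, 5, 3]
  pop 4: indeg[2]->0 | ready=[2] | order so far=[1, 5, 3, 4]
  pop 2: indeg[0]->0 | ready=[0] | order so far=[1, 5, 3, 4, 2]
  pop 0: no out-edges | ready=[] | order so far=[1, 5, 3, 4, 2, 0]
New canonical toposort: [1, 5, 3, 4, 2, 0]
Compare positions:
  Node 0: index 4 -> 5 (moved)
  Node 1: index 0 -> 0 (same)
  Node 2: index 2 -> 4 (moved)
  Node 3: index 3 -> 2 (moved)
  Node 4: index 5 -> 3 (moved)
  Node 5: index 1 -> 1 (same)
Nodes that changed position: 0 2 3 4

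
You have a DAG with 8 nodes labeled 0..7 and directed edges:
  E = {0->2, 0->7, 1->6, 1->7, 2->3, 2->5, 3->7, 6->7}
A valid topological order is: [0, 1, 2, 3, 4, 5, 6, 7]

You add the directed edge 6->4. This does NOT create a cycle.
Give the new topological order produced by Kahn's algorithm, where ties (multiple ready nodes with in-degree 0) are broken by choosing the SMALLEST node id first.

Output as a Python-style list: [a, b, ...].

Answer: [0, 1, 2, 3, 5, 6, 4, 7]

Derivation:
Old toposort: [0, 1, 2, 3, 4, 5, 6, 7]
Added edge: 6->4
Position of 6 (6) > position of 4 (4). Must reorder: 6 must now come before 4.
Run Kahn's algorithm (break ties by smallest node id):
  initial in-degrees: [0, 0, 1, 1, 1, 1, 1, 4]
  ready (indeg=0): [0, 1]
  pop 0: indeg[2]->0; indeg[7]->3 | ready=[1, 2] | order so far=[0]
  pop 1: indeg[6]->0; indeg[7]->2 | ready=[2, 6] | order so far=[0, 1]
  pop 2: indeg[3]->0; indeg[5]->0 | ready=[3, 5, 6] | order so far=[0, 1, 2]
  pop 3: indeg[7]->1 | ready=[5, 6] | order so far=[0, 1, 2, 3]
  pop 5: no out-edges | ready=[6] | order so far=[0, 1, 2, 3, 5]
  pop 6: indeg[4]->0; indeg[7]->0 | ready=[4, 7] | order so far=[0, 1, 2, 3, 5, 6]
  pop 4: no out-edges | ready=[7] | order so far=[0, 1, 2, 3, 5, 6, 4]
  pop 7: no out-edges | ready=[] | order so far=[0, 1, 2, 3, 5, 6, 4, 7]
  Result: [0, 1, 2, 3, 5, 6, 4, 7]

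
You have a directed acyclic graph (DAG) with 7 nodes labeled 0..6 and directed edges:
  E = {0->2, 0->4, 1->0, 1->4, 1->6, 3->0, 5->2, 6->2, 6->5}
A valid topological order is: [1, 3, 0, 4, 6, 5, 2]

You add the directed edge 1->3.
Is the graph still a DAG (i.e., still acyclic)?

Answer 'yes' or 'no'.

Answer: yes

Derivation:
Given toposort: [1, 3, 0, 4, 6, 5, 2]
Position of 1: index 0; position of 3: index 1
New edge 1->3: forward
Forward edge: respects the existing order. Still a DAG, same toposort still valid.
Still a DAG? yes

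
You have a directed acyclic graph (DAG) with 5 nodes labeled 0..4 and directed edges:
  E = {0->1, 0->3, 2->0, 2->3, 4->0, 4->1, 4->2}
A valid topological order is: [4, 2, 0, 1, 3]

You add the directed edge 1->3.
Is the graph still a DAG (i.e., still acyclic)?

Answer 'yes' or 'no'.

Answer: yes

Derivation:
Given toposort: [4, 2, 0, 1, 3]
Position of 1: index 3; position of 3: index 4
New edge 1->3: forward
Forward edge: respects the existing order. Still a DAG, same toposort still valid.
Still a DAG? yes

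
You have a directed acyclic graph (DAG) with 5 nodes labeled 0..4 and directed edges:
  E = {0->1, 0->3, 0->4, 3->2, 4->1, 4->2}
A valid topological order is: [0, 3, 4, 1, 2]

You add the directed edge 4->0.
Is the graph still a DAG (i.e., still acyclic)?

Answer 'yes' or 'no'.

Answer: no

Derivation:
Given toposort: [0, 3, 4, 1, 2]
Position of 4: index 2; position of 0: index 0
New edge 4->0: backward (u after v in old order)
Backward edge: old toposort is now invalid. Check if this creates a cycle.
Does 0 already reach 4? Reachable from 0: [0, 1, 2, 3, 4]. YES -> cycle!
Still a DAG? no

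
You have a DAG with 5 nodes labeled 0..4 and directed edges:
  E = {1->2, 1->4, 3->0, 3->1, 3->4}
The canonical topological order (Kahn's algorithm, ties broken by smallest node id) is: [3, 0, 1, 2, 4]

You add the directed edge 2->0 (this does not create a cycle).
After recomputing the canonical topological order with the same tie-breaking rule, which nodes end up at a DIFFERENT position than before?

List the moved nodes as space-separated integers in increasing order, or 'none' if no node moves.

Answer: 0 1 2

Derivation:
Old toposort: [3, 0, 1, 2, 4]
Added edge 2->0
Recompute Kahn (smallest-id tiebreak):
  initial in-degrees: [2, 1, 1, 0, 2]
  ready (indeg=0): [3]
  pop 3: indeg[0]->1; indeg[1]->0; indeg[4]->1 | ready=[1] | order so far=[3]
  pop 1: indeg[2]->0; indeg[4]->0 | ready=[2, 4] | order so far=[3, 1]
  pop 2: indeg[0]->0 | ready=[0, 4] | order so far=[3, 1, 2]
  pop 0: no out-edges | ready=[4] | order so far=[3, 1, 2, 0]
  pop 4: no out-edges | ready=[] | order so far=[3, 1, 2, 0, 4]
New canonical toposort: [3, 1, 2, 0, 4]
Compare positions:
  Node 0: index 1 -> 3 (moved)
  Node 1: index 2 -> 1 (moved)
  Node 2: index 3 -> 2 (moved)
  Node 3: index 0 -> 0 (same)
  Node 4: index 4 -> 4 (same)
Nodes that changed position: 0 1 2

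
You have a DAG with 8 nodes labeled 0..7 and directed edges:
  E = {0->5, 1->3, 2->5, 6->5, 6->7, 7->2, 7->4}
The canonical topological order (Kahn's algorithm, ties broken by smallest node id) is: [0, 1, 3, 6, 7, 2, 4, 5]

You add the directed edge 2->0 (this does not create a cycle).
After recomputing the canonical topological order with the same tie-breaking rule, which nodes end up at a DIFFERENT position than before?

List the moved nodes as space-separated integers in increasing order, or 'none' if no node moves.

Answer: 0 1 2 3 6 7

Derivation:
Old toposort: [0, 1, 3, 6, 7, 2, 4, 5]
Added edge 2->0
Recompute Kahn (smallest-id tiebreak):
  initial in-degrees: [1, 0, 1, 1, 1, 3, 0, 1]
  ready (indeg=0): [1, 6]
  pop 1: indeg[3]->0 | ready=[3, 6] | order so far=[1]
  pop 3: no out-edges | ready=[6] | order so far=[1, 3]
  pop 6: indeg[5]->2; indeg[7]->0 | ready=[7] | order so far=[1, 3, 6]
  pop 7: indeg[2]->0; indeg[4]->0 | ready=[2, 4] | order so far=[1, 3, 6, 7]
  pop 2: indeg[0]->0; indeg[5]->1 | ready=[0, 4] | order so far=[1, 3, 6, 7, 2]
  pop 0: indeg[5]->0 | ready=[4, 5] | order so far=[1, 3, 6, 7, 2, 0]
  pop 4: no out-edges | ready=[5] | order so far=[1, 3, 6, 7, 2, 0, 4]
  pop 5: no out-edges | ready=[] | order so far=[1, 3, 6, 7, 2, 0, 4, 5]
New canonical toposort: [1, 3, 6, 7, 2, 0, 4, 5]
Compare positions:
  Node 0: index 0 -> 5 (moved)
  Node 1: index 1 -> 0 (moved)
  Node 2: index 5 -> 4 (moved)
  Node 3: index 2 -> 1 (moved)
  Node 4: index 6 -> 6 (same)
  Node 5: index 7 -> 7 (same)
  Node 6: index 3 -> 2 (moved)
  Node 7: index 4 -> 3 (moved)
Nodes that changed position: 0 1 2 3 6 7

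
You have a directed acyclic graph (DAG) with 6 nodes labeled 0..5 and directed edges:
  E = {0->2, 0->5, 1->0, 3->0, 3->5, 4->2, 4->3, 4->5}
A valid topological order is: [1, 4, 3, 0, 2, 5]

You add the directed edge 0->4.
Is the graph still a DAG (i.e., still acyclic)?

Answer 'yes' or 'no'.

Given toposort: [1, 4, 3, 0, 2, 5]
Position of 0: index 3; position of 4: index 1
New edge 0->4: backward (u after v in old order)
Backward edge: old toposort is now invalid. Check if this creates a cycle.
Does 4 already reach 0? Reachable from 4: [0, 2, 3, 4, 5]. YES -> cycle!
Still a DAG? no

Answer: no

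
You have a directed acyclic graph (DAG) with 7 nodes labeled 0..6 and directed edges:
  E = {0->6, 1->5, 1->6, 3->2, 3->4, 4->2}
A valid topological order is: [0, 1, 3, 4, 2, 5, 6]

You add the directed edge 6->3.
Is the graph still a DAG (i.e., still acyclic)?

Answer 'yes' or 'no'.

Answer: yes

Derivation:
Given toposort: [0, 1, 3, 4, 2, 5, 6]
Position of 6: index 6; position of 3: index 2
New edge 6->3: backward (u after v in old order)
Backward edge: old toposort is now invalid. Check if this creates a cycle.
Does 3 already reach 6? Reachable from 3: [2, 3, 4]. NO -> still a DAG (reorder needed).
Still a DAG? yes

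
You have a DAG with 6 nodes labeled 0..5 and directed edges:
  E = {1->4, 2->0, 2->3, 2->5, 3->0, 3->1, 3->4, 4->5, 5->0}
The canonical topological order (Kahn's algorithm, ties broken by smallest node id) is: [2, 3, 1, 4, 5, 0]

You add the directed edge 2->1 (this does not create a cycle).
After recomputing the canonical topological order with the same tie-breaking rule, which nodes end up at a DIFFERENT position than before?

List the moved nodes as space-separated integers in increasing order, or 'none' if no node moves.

Answer: none

Derivation:
Old toposort: [2, 3, 1, 4, 5, 0]
Added edge 2->1
Recompute Kahn (smallest-id tiebreak):
  initial in-degrees: [3, 2, 0, 1, 2, 2]
  ready (indeg=0): [2]
  pop 2: indeg[0]->2; indeg[1]->1; indeg[3]->0; indeg[5]->1 | ready=[3] | order so far=[2]
  pop 3: indeg[0]->1; indeg[1]->0; indeg[4]->1 | ready=[1] | order so far=[2, 3]
  pop 1: indeg[4]->0 | ready=[4] | order so far=[2, 3, 1]
  pop 4: indeg[5]->0 | ready=[5] | order so far=[2, 3, 1, 4]
  pop 5: indeg[0]->0 | ready=[0] | order so far=[2, 3, 1, 4, 5]
  pop 0: no out-edges | ready=[] | order so far=[2, 3, 1, 4, 5, 0]
New canonical toposort: [2, 3, 1, 4, 5, 0]
Compare positions:
  Node 0: index 5 -> 5 (same)
  Node 1: index 2 -> 2 (same)
  Node 2: index 0 -> 0 (same)
  Node 3: index 1 -> 1 (same)
  Node 4: index 3 -> 3 (same)
  Node 5: index 4 -> 4 (same)
Nodes that changed position: none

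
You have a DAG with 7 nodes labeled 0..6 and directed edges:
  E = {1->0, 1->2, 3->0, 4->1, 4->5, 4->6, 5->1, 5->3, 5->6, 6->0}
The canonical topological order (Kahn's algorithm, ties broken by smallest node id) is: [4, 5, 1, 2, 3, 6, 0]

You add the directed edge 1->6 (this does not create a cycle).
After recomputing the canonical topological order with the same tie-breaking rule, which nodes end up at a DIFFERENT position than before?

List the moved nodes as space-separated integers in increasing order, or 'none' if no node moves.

Answer: none

Derivation:
Old toposort: [4, 5, 1, 2, 3, 6, 0]
Added edge 1->6
Recompute Kahn (smallest-id tiebreak):
  initial in-degrees: [3, 2, 1, 1, 0, 1, 3]
  ready (indeg=0): [4]
  pop 4: indeg[1]->1; indeg[5]->0; indeg[6]->2 | ready=[5] | order so far=[4]
  pop 5: indeg[1]->0; indeg[3]->0; indeg[6]->1 | ready=[1, 3] | order so far=[4, 5]
  pop 1: indeg[0]->2; indeg[2]->0; indeg[6]->0 | ready=[2, 3, 6] | order so far=[4, 5, 1]
  pop 2: no out-edges | ready=[3, 6] | order so far=[4, 5, 1, 2]
  pop 3: indeg[0]->1 | ready=[6] | order so far=[4, 5, 1, 2, 3]
  pop 6: indeg[0]->0 | ready=[0] | order so far=[4, 5, 1, 2, 3, 6]
  pop 0: no out-edges | ready=[] | order so far=[4, 5, 1, 2, 3, 6, 0]
New canonical toposort: [4, 5, 1, 2, 3, 6, 0]
Compare positions:
  Node 0: index 6 -> 6 (same)
  Node 1: index 2 -> 2 (same)
  Node 2: index 3 -> 3 (same)
  Node 3: index 4 -> 4 (same)
  Node 4: index 0 -> 0 (same)
  Node 5: index 1 -> 1 (same)
  Node 6: index 5 -> 5 (same)
Nodes that changed position: none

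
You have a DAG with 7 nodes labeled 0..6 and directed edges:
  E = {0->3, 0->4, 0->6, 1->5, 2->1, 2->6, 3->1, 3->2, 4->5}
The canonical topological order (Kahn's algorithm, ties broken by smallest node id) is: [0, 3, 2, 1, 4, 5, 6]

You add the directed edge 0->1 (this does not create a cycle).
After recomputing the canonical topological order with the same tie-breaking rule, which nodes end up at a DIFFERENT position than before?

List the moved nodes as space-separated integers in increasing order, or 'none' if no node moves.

Old toposort: [0, 3, 2, 1, 4, 5, 6]
Added edge 0->1
Recompute Kahn (smallest-id tiebreak):
  initial in-degrees: [0, 3, 1, 1, 1, 2, 2]
  ready (indeg=0): [0]
  pop 0: indeg[1]->2; indeg[3]->0; indeg[4]->0; indeg[6]->1 | ready=[3, 4] | order so far=[0]
  pop 3: indeg[1]->1; indeg[2]->0 | ready=[2, 4] | order so far=[0, 3]
  pop 2: indeg[1]->0; indeg[6]->0 | ready=[1, 4, 6] | order so far=[0, 3, 2]
  pop 1: indeg[5]->1 | ready=[4, 6] | order so far=[0, 3, 2, 1]
  pop 4: indeg[5]->0 | ready=[5, 6] | order so far=[0, 3, 2, 1, 4]
  pop 5: no out-edges | ready=[6] | order so far=[0, 3, 2, 1, 4, 5]
  pop 6: no out-edges | ready=[] | order so far=[0, 3, 2, 1, 4, 5, 6]
New canonical toposort: [0, 3, 2, 1, 4, 5, 6]
Compare positions:
  Node 0: index 0 -> 0 (same)
  Node 1: index 3 -> 3 (same)
  Node 2: index 2 -> 2 (same)
  Node 3: index 1 -> 1 (same)
  Node 4: index 4 -> 4 (same)
  Node 5: index 5 -> 5 (same)
  Node 6: index 6 -> 6 (same)
Nodes that changed position: none

Answer: none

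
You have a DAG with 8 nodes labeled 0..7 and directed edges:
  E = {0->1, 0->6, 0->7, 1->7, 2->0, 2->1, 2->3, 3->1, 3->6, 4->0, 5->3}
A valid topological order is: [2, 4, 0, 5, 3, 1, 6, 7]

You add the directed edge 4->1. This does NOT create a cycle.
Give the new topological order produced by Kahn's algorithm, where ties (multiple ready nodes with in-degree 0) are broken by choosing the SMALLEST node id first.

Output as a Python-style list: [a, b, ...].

Old toposort: [2, 4, 0, 5, 3, 1, 6, 7]
Added edge: 4->1
Position of 4 (1) < position of 1 (5). Old order still valid.
Run Kahn's algorithm (break ties by smallest node id):
  initial in-degrees: [2, 4, 0, 2, 0, 0, 2, 2]
  ready (indeg=0): [2, 4, 5]
  pop 2: indeg[0]->1; indeg[1]->3; indeg[3]->1 | ready=[4, 5] | order so far=[2]
  pop 4: indeg[0]->0; indeg[1]->2 | ready=[0, 5] | order so far=[2, 4]
  pop 0: indeg[1]->1; indeg[6]->1; indeg[7]->1 | ready=[5] | order so far=[2, 4, 0]
  pop 5: indeg[3]->0 | ready=[3] | order so far=[2, 4, 0, 5]
  pop 3: indeg[1]->0; indeg[6]->0 | ready=[1, 6] | order so far=[2, 4, 0, 5, 3]
  pop 1: indeg[7]->0 | ready=[6, 7] | order so far=[2, 4, 0, 5, 3, 1]
  pop 6: no out-edges | ready=[7] | order so far=[2, 4, 0, 5, 3, 1, 6]
  pop 7: no out-edges | ready=[] | order so far=[2, 4, 0, 5, 3, 1, 6, 7]
  Result: [2, 4, 0, 5, 3, 1, 6, 7]

Answer: [2, 4, 0, 5, 3, 1, 6, 7]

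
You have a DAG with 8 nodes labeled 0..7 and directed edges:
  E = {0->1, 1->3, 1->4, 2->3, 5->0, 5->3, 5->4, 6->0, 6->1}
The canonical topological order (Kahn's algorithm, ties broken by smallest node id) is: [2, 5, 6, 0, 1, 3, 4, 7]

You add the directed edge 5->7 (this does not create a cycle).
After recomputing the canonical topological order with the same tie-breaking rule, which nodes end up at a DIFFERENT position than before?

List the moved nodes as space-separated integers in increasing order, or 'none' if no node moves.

Old toposort: [2, 5, 6, 0, 1, 3, 4, 7]
Added edge 5->7
Recompute Kahn (smallest-id tiebreak):
  initial in-degrees: [2, 2, 0, 3, 2, 0, 0, 1]
  ready (indeg=0): [2, 5, 6]
  pop 2: indeg[3]->2 | ready=[5, 6] | order so far=[2]
  pop 5: indeg[0]->1; indeg[3]->1; indeg[4]->1; indeg[7]->0 | ready=[6, 7] | order so far=[2, 5]
  pop 6: indeg[0]->0; indeg[1]->1 | ready=[0, 7] | order so far=[2, 5, 6]
  pop 0: indeg[1]->0 | ready=[1, 7] | order so far=[2, 5, 6, 0]
  pop 1: indeg[3]->0; indeg[4]->0 | ready=[3, 4, 7] | order so far=[2, 5, 6, 0, 1]
  pop 3: no out-edges | ready=[4, 7] | order so far=[2, 5, 6, 0, 1, 3]
  pop 4: no out-edges | ready=[7] | order so far=[2, 5, 6, 0, 1, 3, 4]
  pop 7: no out-edges | ready=[] | order so far=[2, 5, 6, 0, 1, 3, 4, 7]
New canonical toposort: [2, 5, 6, 0, 1, 3, 4, 7]
Compare positions:
  Node 0: index 3 -> 3 (same)
  Node 1: index 4 -> 4 (same)
  Node 2: index 0 -> 0 (same)
  Node 3: index 5 -> 5 (same)
  Node 4: index 6 -> 6 (same)
  Node 5: index 1 -> 1 (same)
  Node 6: index 2 -> 2 (same)
  Node 7: index 7 -> 7 (same)
Nodes that changed position: none

Answer: none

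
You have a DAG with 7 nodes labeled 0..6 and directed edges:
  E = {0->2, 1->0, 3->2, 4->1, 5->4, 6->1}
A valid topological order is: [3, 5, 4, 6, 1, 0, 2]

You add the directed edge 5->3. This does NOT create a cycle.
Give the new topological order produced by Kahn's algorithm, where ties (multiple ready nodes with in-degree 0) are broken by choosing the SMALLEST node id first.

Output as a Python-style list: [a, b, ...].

Old toposort: [3, 5, 4, 6, 1, 0, 2]
Added edge: 5->3
Position of 5 (1) > position of 3 (0). Must reorder: 5 must now come before 3.
Run Kahn's algorithm (break ties by smallest node id):
  initial in-degrees: [1, 2, 2, 1, 1, 0, 0]
  ready (indeg=0): [5, 6]
  pop 5: indeg[3]->0; indeg[4]->0 | ready=[3, 4, 6] | order so far=[5]
  pop 3: indeg[2]->1 | ready=[4, 6] | order so far=[5, 3]
  pop 4: indeg[1]->1 | ready=[6] | order so far=[5, 3, 4]
  pop 6: indeg[1]->0 | ready=[1] | order so far=[5, 3, 4, 6]
  pop 1: indeg[0]->0 | ready=[0] | order so far=[5, 3, 4, 6, 1]
  pop 0: indeg[2]->0 | ready=[2] | order so far=[5, 3, 4, 6, 1, 0]
  pop 2: no out-edges | ready=[] | order so far=[5, 3, 4, 6, 1, 0, 2]
  Result: [5, 3, 4, 6, 1, 0, 2]

Answer: [5, 3, 4, 6, 1, 0, 2]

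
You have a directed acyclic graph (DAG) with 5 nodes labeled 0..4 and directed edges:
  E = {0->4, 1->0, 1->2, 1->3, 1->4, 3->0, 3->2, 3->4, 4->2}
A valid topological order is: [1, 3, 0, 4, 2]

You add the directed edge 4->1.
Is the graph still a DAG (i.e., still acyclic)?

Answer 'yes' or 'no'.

Answer: no

Derivation:
Given toposort: [1, 3, 0, 4, 2]
Position of 4: index 3; position of 1: index 0
New edge 4->1: backward (u after v in old order)
Backward edge: old toposort is now invalid. Check if this creates a cycle.
Does 1 already reach 4? Reachable from 1: [0, 1, 2, 3, 4]. YES -> cycle!
Still a DAG? no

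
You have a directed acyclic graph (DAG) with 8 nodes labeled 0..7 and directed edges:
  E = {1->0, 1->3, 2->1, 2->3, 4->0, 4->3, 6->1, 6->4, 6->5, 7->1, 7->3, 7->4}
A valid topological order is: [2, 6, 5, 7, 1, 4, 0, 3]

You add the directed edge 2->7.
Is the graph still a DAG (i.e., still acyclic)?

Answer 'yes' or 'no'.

Given toposort: [2, 6, 5, 7, 1, 4, 0, 3]
Position of 2: index 0; position of 7: index 3
New edge 2->7: forward
Forward edge: respects the existing order. Still a DAG, same toposort still valid.
Still a DAG? yes

Answer: yes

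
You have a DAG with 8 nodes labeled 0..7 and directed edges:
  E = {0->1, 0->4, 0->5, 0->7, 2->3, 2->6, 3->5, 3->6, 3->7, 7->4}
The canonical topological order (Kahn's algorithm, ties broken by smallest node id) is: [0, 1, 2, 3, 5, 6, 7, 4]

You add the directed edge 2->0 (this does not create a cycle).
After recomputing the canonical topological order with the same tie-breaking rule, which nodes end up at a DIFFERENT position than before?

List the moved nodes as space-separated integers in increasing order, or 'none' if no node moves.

Old toposort: [0, 1, 2, 3, 5, 6, 7, 4]
Added edge 2->0
Recompute Kahn (smallest-id tiebreak):
  initial in-degrees: [1, 1, 0, 1, 2, 2, 2, 2]
  ready (indeg=0): [2]
  pop 2: indeg[0]->0; indeg[3]->0; indeg[6]->1 | ready=[0, 3] | order so far=[2]
  pop 0: indeg[1]->0; indeg[4]->1; indeg[5]->1; indeg[7]->1 | ready=[1, 3] | order so far=[2, 0]
  pop 1: no out-edges | ready=[3] | order so far=[2, 0, 1]
  pop 3: indeg[5]->0; indeg[6]->0; indeg[7]->0 | ready=[5, 6, 7] | order so far=[2, 0, 1, 3]
  pop 5: no out-edges | ready=[6, 7] | order so far=[2, 0, 1, 3, 5]
  pop 6: no out-edges | ready=[7] | order so far=[2, 0, 1, 3, 5, 6]
  pop 7: indeg[4]->0 | ready=[4] | order so far=[2, 0, 1, 3, 5, 6, 7]
  pop 4: no out-edges | ready=[] | order so far=[2, 0, 1, 3, 5, 6, 7, 4]
New canonical toposort: [2, 0, 1, 3, 5, 6, 7, 4]
Compare positions:
  Node 0: index 0 -> 1 (moved)
  Node 1: index 1 -> 2 (moved)
  Node 2: index 2 -> 0 (moved)
  Node 3: index 3 -> 3 (same)
  Node 4: index 7 -> 7 (same)
  Node 5: index 4 -> 4 (same)
  Node 6: index 5 -> 5 (same)
  Node 7: index 6 -> 6 (same)
Nodes that changed position: 0 1 2

Answer: 0 1 2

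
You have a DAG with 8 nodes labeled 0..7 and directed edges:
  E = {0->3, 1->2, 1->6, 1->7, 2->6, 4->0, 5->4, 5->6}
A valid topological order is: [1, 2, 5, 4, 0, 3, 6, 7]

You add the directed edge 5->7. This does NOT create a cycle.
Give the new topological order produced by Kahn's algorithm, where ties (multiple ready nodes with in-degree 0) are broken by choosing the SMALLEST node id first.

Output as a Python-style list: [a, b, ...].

Old toposort: [1, 2, 5, 4, 0, 3, 6, 7]
Added edge: 5->7
Position of 5 (2) < position of 7 (7). Old order still valid.
Run Kahn's algorithm (break ties by smallest node id):
  initial in-degrees: [1, 0, 1, 1, 1, 0, 3, 2]
  ready (indeg=0): [1, 5]
  pop 1: indeg[2]->0; indeg[6]->2; indeg[7]->1 | ready=[2, 5] | order so far=[1]
  pop 2: indeg[6]->1 | ready=[5] | order so far=[1, 2]
  pop 5: indeg[4]->0; indeg[6]->0; indeg[7]->0 | ready=[4, 6, 7] | order so far=[1, 2, 5]
  pop 4: indeg[0]->0 | ready=[0, 6, 7] | order so far=[1, 2, 5, 4]
  pop 0: indeg[3]->0 | ready=[3, 6, 7] | order so far=[1, 2, 5, 4, 0]
  pop 3: no out-edges | ready=[6, 7] | order so far=[1, 2, 5, 4, 0, 3]
  pop 6: no out-edges | ready=[7] | order so far=[1, 2, 5, 4, 0, 3, 6]
  pop 7: no out-edges | ready=[] | order so far=[1, 2, 5, 4, 0, 3, 6, 7]
  Result: [1, 2, 5, 4, 0, 3, 6, 7]

Answer: [1, 2, 5, 4, 0, 3, 6, 7]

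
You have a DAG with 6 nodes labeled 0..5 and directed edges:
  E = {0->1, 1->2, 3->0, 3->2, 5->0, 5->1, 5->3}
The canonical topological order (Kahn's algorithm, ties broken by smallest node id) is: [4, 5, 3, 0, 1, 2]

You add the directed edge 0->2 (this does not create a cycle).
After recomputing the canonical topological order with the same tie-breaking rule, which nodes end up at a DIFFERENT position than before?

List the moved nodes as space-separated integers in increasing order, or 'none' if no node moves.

Old toposort: [4, 5, 3, 0, 1, 2]
Added edge 0->2
Recompute Kahn (smallest-id tiebreak):
  initial in-degrees: [2, 2, 3, 1, 0, 0]
  ready (indeg=0): [4, 5]
  pop 4: no out-edges | ready=[5] | order so far=[4]
  pop 5: indeg[0]->1; indeg[1]->1; indeg[3]->0 | ready=[3] | order so far=[4, 5]
  pop 3: indeg[0]->0; indeg[2]->2 | ready=[0] | order so far=[4, 5, 3]
  pop 0: indeg[1]->0; indeg[2]->1 | ready=[1] | order so far=[4, 5, 3, 0]
  pop 1: indeg[2]->0 | ready=[2] | order so far=[4, 5, 3, 0, 1]
  pop 2: no out-edges | ready=[] | order so far=[4, 5, 3, 0, 1, 2]
New canonical toposort: [4, 5, 3, 0, 1, 2]
Compare positions:
  Node 0: index 3 -> 3 (same)
  Node 1: index 4 -> 4 (same)
  Node 2: index 5 -> 5 (same)
  Node 3: index 2 -> 2 (same)
  Node 4: index 0 -> 0 (same)
  Node 5: index 1 -> 1 (same)
Nodes that changed position: none

Answer: none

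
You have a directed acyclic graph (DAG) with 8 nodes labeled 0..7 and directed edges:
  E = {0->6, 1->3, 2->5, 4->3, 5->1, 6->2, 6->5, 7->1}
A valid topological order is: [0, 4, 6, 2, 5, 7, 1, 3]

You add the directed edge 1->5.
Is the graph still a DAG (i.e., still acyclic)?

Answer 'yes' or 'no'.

Answer: no

Derivation:
Given toposort: [0, 4, 6, 2, 5, 7, 1, 3]
Position of 1: index 6; position of 5: index 4
New edge 1->5: backward (u after v in old order)
Backward edge: old toposort is now invalid. Check if this creates a cycle.
Does 5 already reach 1? Reachable from 5: [1, 3, 5]. YES -> cycle!
Still a DAG? no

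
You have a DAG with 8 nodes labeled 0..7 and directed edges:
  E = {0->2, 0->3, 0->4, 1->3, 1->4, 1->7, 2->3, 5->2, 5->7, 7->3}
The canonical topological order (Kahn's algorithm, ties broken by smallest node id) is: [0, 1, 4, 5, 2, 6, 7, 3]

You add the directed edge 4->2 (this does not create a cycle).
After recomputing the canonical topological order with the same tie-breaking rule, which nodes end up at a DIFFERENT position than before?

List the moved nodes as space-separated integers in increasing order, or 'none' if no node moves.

Old toposort: [0, 1, 4, 5, 2, 6, 7, 3]
Added edge 4->2
Recompute Kahn (smallest-id tiebreak):
  initial in-degrees: [0, 0, 3, 4, 2, 0, 0, 2]
  ready (indeg=0): [0, 1, 5, 6]
  pop 0: indeg[2]->2; indeg[3]->3; indeg[4]->1 | ready=[1, 5, 6] | order so far=[0]
  pop 1: indeg[3]->2; indeg[4]->0; indeg[7]->1 | ready=[4, 5, 6] | order so far=[0, 1]
  pop 4: indeg[2]->1 | ready=[5, 6] | order so far=[0, 1, 4]
  pop 5: indeg[2]->0; indeg[7]->0 | ready=[2, 6, 7] | order so far=[0, 1, 4, 5]
  pop 2: indeg[3]->1 | ready=[6, 7] | order so far=[0, 1, 4, 5, 2]
  pop 6: no out-edges | ready=[7] | order so far=[0, 1, 4, 5, 2, 6]
  pop 7: indeg[3]->0 | ready=[3] | order so far=[0, 1, 4, 5, 2, 6, 7]
  pop 3: no out-edges | ready=[] | order so far=[0, 1, 4, 5, 2, 6, 7, 3]
New canonical toposort: [0, 1, 4, 5, 2, 6, 7, 3]
Compare positions:
  Node 0: index 0 -> 0 (same)
  Node 1: index 1 -> 1 (same)
  Node 2: index 4 -> 4 (same)
  Node 3: index 7 -> 7 (same)
  Node 4: index 2 -> 2 (same)
  Node 5: index 3 -> 3 (same)
  Node 6: index 5 -> 5 (same)
  Node 7: index 6 -> 6 (same)
Nodes that changed position: none

Answer: none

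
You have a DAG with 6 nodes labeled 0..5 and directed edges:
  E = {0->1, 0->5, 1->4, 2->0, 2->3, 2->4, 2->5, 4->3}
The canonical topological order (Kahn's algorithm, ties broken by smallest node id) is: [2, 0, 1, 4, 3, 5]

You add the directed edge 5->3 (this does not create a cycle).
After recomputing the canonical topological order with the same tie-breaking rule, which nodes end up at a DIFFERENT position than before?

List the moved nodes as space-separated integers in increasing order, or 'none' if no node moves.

Old toposort: [2, 0, 1, 4, 3, 5]
Added edge 5->3
Recompute Kahn (smallest-id tiebreak):
  initial in-degrees: [1, 1, 0, 3, 2, 2]
  ready (indeg=0): [2]
  pop 2: indeg[0]->0; indeg[3]->2; indeg[4]->1; indeg[5]->1 | ready=[0] | order so far=[2]
  pop 0: indeg[1]->0; indeg[5]->0 | ready=[1, 5] | order so far=[2, 0]
  pop 1: indeg[4]->0 | ready=[4, 5] | order so far=[2, 0, 1]
  pop 4: indeg[3]->1 | ready=[5] | order so far=[2, 0, 1, 4]
  pop 5: indeg[3]->0 | ready=[3] | order so far=[2, 0, 1, 4, 5]
  pop 3: no out-edges | ready=[] | order so far=[2, 0, 1, 4, 5, 3]
New canonical toposort: [2, 0, 1, 4, 5, 3]
Compare positions:
  Node 0: index 1 -> 1 (same)
  Node 1: index 2 -> 2 (same)
  Node 2: index 0 -> 0 (same)
  Node 3: index 4 -> 5 (moved)
  Node 4: index 3 -> 3 (same)
  Node 5: index 5 -> 4 (moved)
Nodes that changed position: 3 5

Answer: 3 5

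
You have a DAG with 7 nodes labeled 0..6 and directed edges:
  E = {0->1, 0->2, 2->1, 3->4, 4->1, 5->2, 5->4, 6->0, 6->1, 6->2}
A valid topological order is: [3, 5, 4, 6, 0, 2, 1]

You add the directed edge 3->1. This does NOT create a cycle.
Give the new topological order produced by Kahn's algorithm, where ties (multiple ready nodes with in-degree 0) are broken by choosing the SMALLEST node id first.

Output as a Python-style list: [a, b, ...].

Old toposort: [3, 5, 4, 6, 0, 2, 1]
Added edge: 3->1
Position of 3 (0) < position of 1 (6). Old order still valid.
Run Kahn's algorithm (break ties by smallest node id):
  initial in-degrees: [1, 5, 3, 0, 2, 0, 0]
  ready (indeg=0): [3, 5, 6]
  pop 3: indeg[1]->4; indeg[4]->1 | ready=[5, 6] | order so far=[3]
  pop 5: indeg[2]->2; indeg[4]->0 | ready=[4, 6] | order so far=[3, 5]
  pop 4: indeg[1]->3 | ready=[6] | order so far=[3, 5, 4]
  pop 6: indeg[0]->0; indeg[1]->2; indeg[2]->1 | ready=[0] | order so far=[3, 5, 4, 6]
  pop 0: indeg[1]->1; indeg[2]->0 | ready=[2] | order so far=[3, 5, 4, 6, 0]
  pop 2: indeg[1]->0 | ready=[1] | order so far=[3, 5, 4, 6, 0, 2]
  pop 1: no out-edges | ready=[] | order so far=[3, 5, 4, 6, 0, 2, 1]
  Result: [3, 5, 4, 6, 0, 2, 1]

Answer: [3, 5, 4, 6, 0, 2, 1]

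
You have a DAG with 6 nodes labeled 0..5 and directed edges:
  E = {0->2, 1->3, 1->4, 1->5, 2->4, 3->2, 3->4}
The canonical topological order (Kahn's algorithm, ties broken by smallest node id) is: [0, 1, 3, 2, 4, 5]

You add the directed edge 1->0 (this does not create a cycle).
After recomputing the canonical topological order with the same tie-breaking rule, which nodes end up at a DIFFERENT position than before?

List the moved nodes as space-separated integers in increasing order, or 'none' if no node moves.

Answer: 0 1

Derivation:
Old toposort: [0, 1, 3, 2, 4, 5]
Added edge 1->0
Recompute Kahn (smallest-id tiebreak):
  initial in-degrees: [1, 0, 2, 1, 3, 1]
  ready (indeg=0): [1]
  pop 1: indeg[0]->0; indeg[3]->0; indeg[4]->2; indeg[5]->0 | ready=[0, 3, 5] | order so far=[1]
  pop 0: indeg[2]->1 | ready=[3, 5] | order so far=[1, 0]
  pop 3: indeg[2]->0; indeg[4]->1 | ready=[2, 5] | order so far=[1, 0, 3]
  pop 2: indeg[4]->0 | ready=[4, 5] | order so far=[1, 0, 3, 2]
  pop 4: no out-edges | ready=[5] | order so far=[1, 0, 3, 2, 4]
  pop 5: no out-edges | ready=[] | order so far=[1, 0, 3, 2, 4, 5]
New canonical toposort: [1, 0, 3, 2, 4, 5]
Compare positions:
  Node 0: index 0 -> 1 (moved)
  Node 1: index 1 -> 0 (moved)
  Node 2: index 3 -> 3 (same)
  Node 3: index 2 -> 2 (same)
  Node 4: index 4 -> 4 (same)
  Node 5: index 5 -> 5 (same)
Nodes that changed position: 0 1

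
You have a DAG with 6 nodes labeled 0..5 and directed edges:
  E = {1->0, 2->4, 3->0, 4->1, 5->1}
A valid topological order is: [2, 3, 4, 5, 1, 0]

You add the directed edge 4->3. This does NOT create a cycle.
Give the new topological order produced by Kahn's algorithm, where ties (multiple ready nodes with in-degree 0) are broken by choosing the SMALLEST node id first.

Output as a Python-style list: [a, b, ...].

Old toposort: [2, 3, 4, 5, 1, 0]
Added edge: 4->3
Position of 4 (2) > position of 3 (1). Must reorder: 4 must now come before 3.
Run Kahn's algorithm (break ties by smallest node id):
  initial in-degrees: [2, 2, 0, 1, 1, 0]
  ready (indeg=0): [2, 5]
  pop 2: indeg[4]->0 | ready=[4, 5] | order so far=[2]
  pop 4: indeg[1]->1; indeg[3]->0 | ready=[3, 5] | order so far=[2, 4]
  pop 3: indeg[0]->1 | ready=[5] | order so far=[2, 4, 3]
  pop 5: indeg[1]->0 | ready=[1] | order so far=[2, 4, 3, 5]
  pop 1: indeg[0]->0 | ready=[0] | order so far=[2, 4, 3, 5, 1]
  pop 0: no out-edges | ready=[] | order so far=[2, 4, 3, 5, 1, 0]
  Result: [2, 4, 3, 5, 1, 0]

Answer: [2, 4, 3, 5, 1, 0]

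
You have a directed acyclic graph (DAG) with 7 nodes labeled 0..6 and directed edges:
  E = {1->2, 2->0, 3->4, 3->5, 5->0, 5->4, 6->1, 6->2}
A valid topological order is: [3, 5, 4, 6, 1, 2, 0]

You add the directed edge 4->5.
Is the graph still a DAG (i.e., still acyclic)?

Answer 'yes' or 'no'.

Given toposort: [3, 5, 4, 6, 1, 2, 0]
Position of 4: index 2; position of 5: index 1
New edge 4->5: backward (u after v in old order)
Backward edge: old toposort is now invalid. Check if this creates a cycle.
Does 5 already reach 4? Reachable from 5: [0, 4, 5]. YES -> cycle!
Still a DAG? no

Answer: no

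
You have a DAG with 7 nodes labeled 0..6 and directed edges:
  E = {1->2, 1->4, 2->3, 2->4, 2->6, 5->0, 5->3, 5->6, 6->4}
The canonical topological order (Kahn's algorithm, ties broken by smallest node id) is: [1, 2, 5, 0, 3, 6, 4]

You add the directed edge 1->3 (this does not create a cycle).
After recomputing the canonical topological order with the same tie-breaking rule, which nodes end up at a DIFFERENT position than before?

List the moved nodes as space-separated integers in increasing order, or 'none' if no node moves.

Old toposort: [1, 2, 5, 0, 3, 6, 4]
Added edge 1->3
Recompute Kahn (smallest-id tiebreak):
  initial in-degrees: [1, 0, 1, 3, 3, 0, 2]
  ready (indeg=0): [1, 5]
  pop 1: indeg[2]->0; indeg[3]->2; indeg[4]->2 | ready=[2, 5] | order so far=[1]
  pop 2: indeg[3]->1; indeg[4]->1; indeg[6]->1 | ready=[5] | order so far=[1, 2]
  pop 5: indeg[0]->0; indeg[3]->0; indeg[6]->0 | ready=[0, 3, 6] | order so far=[1, 2, 5]
  pop 0: no out-edges | ready=[3, 6] | order so far=[1, 2, 5, 0]
  pop 3: no out-edges | ready=[6] | order so far=[1, 2, 5, 0, 3]
  pop 6: indeg[4]->0 | ready=[4] | order so far=[1, 2, 5, 0, 3, 6]
  pop 4: no out-edges | ready=[] | order so far=[1, 2, 5, 0, 3, 6, 4]
New canonical toposort: [1, 2, 5, 0, 3, 6, 4]
Compare positions:
  Node 0: index 3 -> 3 (same)
  Node 1: index 0 -> 0 (same)
  Node 2: index 1 -> 1 (same)
  Node 3: index 4 -> 4 (same)
  Node 4: index 6 -> 6 (same)
  Node 5: index 2 -> 2 (same)
  Node 6: index 5 -> 5 (same)
Nodes that changed position: none

Answer: none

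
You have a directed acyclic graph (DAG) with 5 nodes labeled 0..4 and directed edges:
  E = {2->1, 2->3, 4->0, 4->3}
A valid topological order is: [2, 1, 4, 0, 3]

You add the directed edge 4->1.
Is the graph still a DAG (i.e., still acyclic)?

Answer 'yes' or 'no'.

Given toposort: [2, 1, 4, 0, 3]
Position of 4: index 2; position of 1: index 1
New edge 4->1: backward (u after v in old order)
Backward edge: old toposort is now invalid. Check if this creates a cycle.
Does 1 already reach 4? Reachable from 1: [1]. NO -> still a DAG (reorder needed).
Still a DAG? yes

Answer: yes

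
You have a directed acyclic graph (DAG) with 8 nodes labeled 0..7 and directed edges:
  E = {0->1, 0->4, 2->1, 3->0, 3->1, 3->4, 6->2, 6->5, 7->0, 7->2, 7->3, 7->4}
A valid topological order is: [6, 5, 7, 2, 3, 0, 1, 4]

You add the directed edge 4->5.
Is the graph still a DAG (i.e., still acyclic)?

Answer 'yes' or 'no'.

Answer: yes

Derivation:
Given toposort: [6, 5, 7, 2, 3, 0, 1, 4]
Position of 4: index 7; position of 5: index 1
New edge 4->5: backward (u after v in old order)
Backward edge: old toposort is now invalid. Check if this creates a cycle.
Does 5 already reach 4? Reachable from 5: [5]. NO -> still a DAG (reorder needed).
Still a DAG? yes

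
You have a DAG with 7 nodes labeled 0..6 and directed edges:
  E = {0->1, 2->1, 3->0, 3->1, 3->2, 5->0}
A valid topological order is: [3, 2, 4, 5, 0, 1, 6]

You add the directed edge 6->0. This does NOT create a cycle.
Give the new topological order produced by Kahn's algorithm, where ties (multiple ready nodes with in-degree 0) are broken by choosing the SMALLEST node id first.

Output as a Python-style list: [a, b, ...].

Answer: [3, 2, 4, 5, 6, 0, 1]

Derivation:
Old toposort: [3, 2, 4, 5, 0, 1, 6]
Added edge: 6->0
Position of 6 (6) > position of 0 (4). Must reorder: 6 must now come before 0.
Run Kahn's algorithm (break ties by smallest node id):
  initial in-degrees: [3, 3, 1, 0, 0, 0, 0]
  ready (indeg=0): [3, 4, 5, 6]
  pop 3: indeg[0]->2; indeg[1]->2; indeg[2]->0 | ready=[2, 4, 5, 6] | order so far=[3]
  pop 2: indeg[1]->1 | ready=[4, 5, 6] | order so far=[3, 2]
  pop 4: no out-edges | ready=[5, 6] | order so far=[3, 2, 4]
  pop 5: indeg[0]->1 | ready=[6] | order so far=[3, 2, 4, 5]
  pop 6: indeg[0]->0 | ready=[0] | order so far=[3, 2, 4, 5, 6]
  pop 0: indeg[1]->0 | ready=[1] | order so far=[3, 2, 4, 5, 6, 0]
  pop 1: no out-edges | ready=[] | order so far=[3, 2, 4, 5, 6, 0, 1]
  Result: [3, 2, 4, 5, 6, 0, 1]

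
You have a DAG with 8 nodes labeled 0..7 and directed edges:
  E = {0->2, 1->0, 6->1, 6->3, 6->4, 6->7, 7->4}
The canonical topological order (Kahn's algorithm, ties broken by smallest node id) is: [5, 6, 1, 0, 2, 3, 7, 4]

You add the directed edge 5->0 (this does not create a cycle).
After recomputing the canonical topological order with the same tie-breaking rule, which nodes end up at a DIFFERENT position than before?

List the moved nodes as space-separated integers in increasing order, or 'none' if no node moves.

Answer: none

Derivation:
Old toposort: [5, 6, 1, 0, 2, 3, 7, 4]
Added edge 5->0
Recompute Kahn (smallest-id tiebreak):
  initial in-degrees: [2, 1, 1, 1, 2, 0, 0, 1]
  ready (indeg=0): [5, 6]
  pop 5: indeg[0]->1 | ready=[6] | order so far=[5]
  pop 6: indeg[1]->0; indeg[3]->0; indeg[4]->1; indeg[7]->0 | ready=[1, 3, 7] | order so far=[5, 6]
  pop 1: indeg[0]->0 | ready=[0, 3, 7] | order so far=[5, 6, 1]
  pop 0: indeg[2]->0 | ready=[2, 3, 7] | order so far=[5, 6, 1, 0]
  pop 2: no out-edges | ready=[3, 7] | order so far=[5, 6, 1, 0, 2]
  pop 3: no out-edges | ready=[7] | order so far=[5, 6, 1, 0, 2, 3]
  pop 7: indeg[4]->0 | ready=[4] | order so far=[5, 6, 1, 0, 2, 3, 7]
  pop 4: no out-edges | ready=[] | order so far=[5, 6, 1, 0, 2, 3, 7, 4]
New canonical toposort: [5, 6, 1, 0, 2, 3, 7, 4]
Compare positions:
  Node 0: index 3 -> 3 (same)
  Node 1: index 2 -> 2 (same)
  Node 2: index 4 -> 4 (same)
  Node 3: index 5 -> 5 (same)
  Node 4: index 7 -> 7 (same)
  Node 5: index 0 -> 0 (same)
  Node 6: index 1 -> 1 (same)
  Node 7: index 6 -> 6 (same)
Nodes that changed position: none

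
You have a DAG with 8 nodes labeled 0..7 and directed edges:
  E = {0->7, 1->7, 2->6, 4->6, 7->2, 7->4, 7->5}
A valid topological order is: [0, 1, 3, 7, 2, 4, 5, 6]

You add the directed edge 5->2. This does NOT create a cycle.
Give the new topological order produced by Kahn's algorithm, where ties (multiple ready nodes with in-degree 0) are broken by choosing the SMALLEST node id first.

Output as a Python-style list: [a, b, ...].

Answer: [0, 1, 3, 7, 4, 5, 2, 6]

Derivation:
Old toposort: [0, 1, 3, 7, 2, 4, 5, 6]
Added edge: 5->2
Position of 5 (6) > position of 2 (4). Must reorder: 5 must now come before 2.
Run Kahn's algorithm (break ties by smallest node id):
  initial in-degrees: [0, 0, 2, 0, 1, 1, 2, 2]
  ready (indeg=0): [0, 1, 3]
  pop 0: indeg[7]->1 | ready=[1, 3] | order so far=[0]
  pop 1: indeg[7]->0 | ready=[3, 7] | order so far=[0, 1]
  pop 3: no out-edges | ready=[7] | order so far=[0, 1, 3]
  pop 7: indeg[2]->1; indeg[4]->0; indeg[5]->0 | ready=[4, 5] | order so far=[0, 1, 3, 7]
  pop 4: indeg[6]->1 | ready=[5] | order so far=[0, 1, 3, 7, 4]
  pop 5: indeg[2]->0 | ready=[2] | order so far=[0, 1, 3, 7, 4, 5]
  pop 2: indeg[6]->0 | ready=[6] | order so far=[0, 1, 3, 7, 4, 5, 2]
  pop 6: no out-edges | ready=[] | order so far=[0, 1, 3, 7, 4, 5, 2, 6]
  Result: [0, 1, 3, 7, 4, 5, 2, 6]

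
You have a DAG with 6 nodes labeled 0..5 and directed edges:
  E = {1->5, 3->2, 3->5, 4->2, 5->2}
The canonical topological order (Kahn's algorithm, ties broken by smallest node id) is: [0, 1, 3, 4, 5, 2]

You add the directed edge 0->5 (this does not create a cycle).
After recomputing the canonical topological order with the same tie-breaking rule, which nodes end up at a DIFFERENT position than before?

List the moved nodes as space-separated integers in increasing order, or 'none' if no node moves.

Old toposort: [0, 1, 3, 4, 5, 2]
Added edge 0->5
Recompute Kahn (smallest-id tiebreak):
  initial in-degrees: [0, 0, 3, 0, 0, 3]
  ready (indeg=0): [0, 1, 3, 4]
  pop 0: indeg[5]->2 | ready=[1, 3, 4] | order so far=[0]
  pop 1: indeg[5]->1 | ready=[3, 4] | order so far=[0, 1]
  pop 3: indeg[2]->2; indeg[5]->0 | ready=[4, 5] | order so far=[0, 1, 3]
  pop 4: indeg[2]->1 | ready=[5] | order so far=[0, 1, 3, 4]
  pop 5: indeg[2]->0 | ready=[2] | order so far=[0, 1, 3, 4, 5]
  pop 2: no out-edges | ready=[] | order so far=[0, 1, 3, 4, 5, 2]
New canonical toposort: [0, 1, 3, 4, 5, 2]
Compare positions:
  Node 0: index 0 -> 0 (same)
  Node 1: index 1 -> 1 (same)
  Node 2: index 5 -> 5 (same)
  Node 3: index 2 -> 2 (same)
  Node 4: index 3 -> 3 (same)
  Node 5: index 4 -> 4 (same)
Nodes that changed position: none

Answer: none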